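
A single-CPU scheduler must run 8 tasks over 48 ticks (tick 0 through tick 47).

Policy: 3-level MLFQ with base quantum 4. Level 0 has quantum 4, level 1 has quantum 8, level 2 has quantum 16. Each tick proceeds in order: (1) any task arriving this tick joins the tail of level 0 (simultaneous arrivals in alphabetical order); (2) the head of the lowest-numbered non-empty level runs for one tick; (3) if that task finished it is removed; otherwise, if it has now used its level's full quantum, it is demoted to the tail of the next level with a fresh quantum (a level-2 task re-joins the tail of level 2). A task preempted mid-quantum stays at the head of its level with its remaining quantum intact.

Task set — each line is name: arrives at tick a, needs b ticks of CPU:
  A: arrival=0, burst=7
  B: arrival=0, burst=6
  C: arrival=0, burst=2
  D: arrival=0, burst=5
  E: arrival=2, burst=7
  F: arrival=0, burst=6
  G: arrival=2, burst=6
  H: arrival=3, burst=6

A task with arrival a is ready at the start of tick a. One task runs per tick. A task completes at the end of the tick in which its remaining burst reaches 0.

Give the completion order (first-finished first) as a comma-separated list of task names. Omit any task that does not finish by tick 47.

t=0: L0/L1/L2 = ABCDF/-/- → run A
t=1: L0/L1/L2 = ABCDF/-/- → run A
t=2: L0/L1/L2 = ABCDFEG/-/- → run A
t=3: L0/L1/L2 = ABCDFEGH/-/- → run A
t=4: L0/L1/L2 = BCDFEGH/A/- → run B
t=5: L0/L1/L2 = BCDFEGH/A/- → run B
t=6: L0/L1/L2 = BCDFEGH/A/- → run B
t=7: L0/L1/L2 = BCDFEGH/A/- → run B
t=8: L0/L1/L2 = CDFEGH/AB/- → run C
t=9: L0/L1/L2 = CDFEGH/AB/- → run C
t=10: L0/L1/L2 = DFEGH/AB/- → run D
t=11: L0/L1/L2 = DFEGH/AB/- → run D
t=12: L0/L1/L2 = DFEGH/AB/- → run D
t=13: L0/L1/L2 = DFEGH/AB/- → run D
t=14: L0/L1/L2 = FEGH/ABD/- → run F
t=15: L0/L1/L2 = FEGH/ABD/- → run F
t=16: L0/L1/L2 = FEGH/ABD/- → run F
t=17: L0/L1/L2 = FEGH/ABD/- → run F
t=18: L0/L1/L2 = EGH/ABDF/- → run E
t=19: L0/L1/L2 = EGH/ABDF/- → run E
t=20: L0/L1/L2 = EGH/ABDF/- → run E
t=21: L0/L1/L2 = EGH/ABDF/- → run E
t=22: L0/L1/L2 = GH/ABDFE/- → run G
t=23: L0/L1/L2 = GH/ABDFE/- → run G
t=24: L0/L1/L2 = GH/ABDFE/- → run G
t=25: L0/L1/L2 = GH/ABDFE/- → run G
t=26: L0/L1/L2 = H/ABDFEG/- → run H
t=27: L0/L1/L2 = H/ABDFEG/- → run H
t=28: L0/L1/L2 = H/ABDFEG/- → run H
t=29: L0/L1/L2 = H/ABDFEG/- → run H
t=30: L0/L1/L2 = -/ABDFEGH/- → run A
t=31: L0/L1/L2 = -/ABDFEGH/- → run A
t=32: L0/L1/L2 = -/ABDFEGH/- → run A
t=33: L0/L1/L2 = -/BDFEGH/- → run B
t=34: L0/L1/L2 = -/BDFEGH/- → run B
t=35: L0/L1/L2 = -/DFEGH/- → run D
t=36: L0/L1/L2 = -/FEGH/- → run F
t=37: L0/L1/L2 = -/FEGH/- → run F
t=38: L0/L1/L2 = -/EGH/- → run E
t=39: L0/L1/L2 = -/EGH/- → run E
t=40: L0/L1/L2 = -/EGH/- → run E
t=41: L0/L1/L2 = -/GH/- → run G
t=42: L0/L1/L2 = -/GH/- → run G
t=43: L0/L1/L2 = -/H/- → run H
t=44: L0/L1/L2 = -/H/- → run H
t=45: (idle)
t=46: (idle)
t=47: (idle)

completion order = C, A, B, D, F, E, G, H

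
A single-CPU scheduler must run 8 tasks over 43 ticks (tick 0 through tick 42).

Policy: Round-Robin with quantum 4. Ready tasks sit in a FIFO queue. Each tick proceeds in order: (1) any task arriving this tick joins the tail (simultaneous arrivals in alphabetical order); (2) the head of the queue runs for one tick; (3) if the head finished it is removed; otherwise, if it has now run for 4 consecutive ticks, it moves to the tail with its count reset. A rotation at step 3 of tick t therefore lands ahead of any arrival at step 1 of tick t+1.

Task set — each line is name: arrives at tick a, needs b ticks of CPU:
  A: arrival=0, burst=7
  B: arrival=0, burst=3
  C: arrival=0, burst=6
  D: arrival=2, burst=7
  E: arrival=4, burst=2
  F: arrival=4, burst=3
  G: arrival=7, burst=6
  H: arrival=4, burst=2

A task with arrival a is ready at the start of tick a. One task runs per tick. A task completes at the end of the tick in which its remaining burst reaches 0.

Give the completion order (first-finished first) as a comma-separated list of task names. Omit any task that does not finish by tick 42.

t=0: queue=[A,B,C] q_used=0 → run A
t=1: queue=[A,B,C] q_used=1 → run A
t=2: queue=[A,B,C,D] q_used=2 → run A
t=3: queue=[A,B,C,D] q_used=3 → run A
t=4: queue=[B,C,D,A,E,F,H] q_used=0 → run B
t=5: queue=[B,C,D,A,E,F,H] q_used=1 → run B
t=6: queue=[B,C,D,A,E,F,H] q_used=2 → run B
t=7: queue=[C,D,A,E,F,H,G] q_used=0 → run C
t=8: queue=[C,D,A,E,F,H,G] q_used=1 → run C
t=9: queue=[C,D,A,E,F,H,G] q_used=2 → run C
t=10: queue=[C,D,A,E,F,H,G] q_used=3 → run C
t=11: queue=[D,A,E,F,H,G,C] q_used=0 → run D
t=12: queue=[D,A,E,F,H,G,C] q_used=1 → run D
t=13: queue=[D,A,E,F,H,G,C] q_used=2 → run D
t=14: queue=[D,A,E,F,H,G,C] q_used=3 → run D
t=15: queue=[A,E,F,H,G,C,D] q_used=0 → run A
t=16: queue=[A,E,F,H,G,C,D] q_used=1 → run A
t=17: queue=[A,E,F,H,G,C,D] q_used=2 → run A
t=18: queue=[E,F,H,G,C,D] q_used=0 → run E
t=19: queue=[E,F,H,G,C,D] q_used=1 → run E
t=20: queue=[F,H,G,C,D] q_used=0 → run F
t=21: queue=[F,H,G,C,D] q_used=1 → run F
t=22: queue=[F,H,G,C,D] q_used=2 → run F
t=23: queue=[H,G,C,D] q_used=0 → run H
t=24: queue=[H,G,C,D] q_used=1 → run H
t=25: queue=[G,C,D] q_used=0 → run G
t=26: queue=[G,C,D] q_used=1 → run G
t=27: queue=[G,C,D] q_used=2 → run G
t=28: queue=[G,C,D] q_used=3 → run G
t=29: queue=[C,D,G] q_used=0 → run C
t=30: queue=[C,D,G] q_used=1 → run C
t=31: queue=[D,G] q_used=0 → run D
t=32: queue=[D,G] q_used=1 → run D
t=33: queue=[D,G] q_used=2 → run D
t=34: queue=[G] q_used=0 → run G
t=35: queue=[G] q_used=1 → run G
t=36: (idle)
t=37: (idle)
t=38: (idle)
t=39: (idle)
t=40: (idle)
t=41: (idle)
t=42: (idle)

completion order = B, A, E, F, H, C, D, G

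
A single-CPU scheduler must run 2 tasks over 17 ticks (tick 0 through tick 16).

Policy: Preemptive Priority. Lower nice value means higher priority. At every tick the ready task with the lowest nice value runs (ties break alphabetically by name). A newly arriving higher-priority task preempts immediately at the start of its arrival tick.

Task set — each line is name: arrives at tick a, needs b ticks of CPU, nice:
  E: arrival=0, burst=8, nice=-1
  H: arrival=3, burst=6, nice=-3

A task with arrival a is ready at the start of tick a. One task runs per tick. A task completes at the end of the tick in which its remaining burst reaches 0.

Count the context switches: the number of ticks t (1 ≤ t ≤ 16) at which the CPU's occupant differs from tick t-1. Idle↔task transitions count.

context switches = 3

t=0: ready={E} → run E
t=1: ready={E} → run E
t=2: ready={E} → run E
t=3: ready={E,H} → run H
t=4: ready={E,H} → run H
t=5: ready={E,H} → run H
t=6: ready={E,H} → run H
t=7: ready={E,H} → run H
t=8: ready={E,H} → run H
t=9: ready={E} → run E
t=10: ready={E} → run E
t=11: ready={E} → run E
t=12: ready={E} → run E
t=13: ready={E} → run E
t=14: (idle)
t=15: (idle)
t=16: (idle)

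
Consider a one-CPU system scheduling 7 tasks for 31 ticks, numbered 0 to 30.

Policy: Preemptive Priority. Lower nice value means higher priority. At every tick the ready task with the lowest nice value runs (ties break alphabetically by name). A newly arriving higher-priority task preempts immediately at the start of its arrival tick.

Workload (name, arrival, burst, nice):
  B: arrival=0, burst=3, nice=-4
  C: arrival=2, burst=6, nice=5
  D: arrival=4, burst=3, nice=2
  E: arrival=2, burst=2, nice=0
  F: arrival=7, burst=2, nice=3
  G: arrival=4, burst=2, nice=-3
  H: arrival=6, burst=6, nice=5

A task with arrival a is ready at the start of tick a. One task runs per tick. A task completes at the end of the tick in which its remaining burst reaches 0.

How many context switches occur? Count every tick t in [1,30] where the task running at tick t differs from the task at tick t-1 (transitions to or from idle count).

t=0: ready={B} → run B
t=1: ready={B} → run B
t=2: ready={B,C,E} → run B
t=3: ready={C,E} → run E
t=4: ready={C,D,E,G} → run G
t=5: ready={C,D,E,G} → run G
t=6: ready={C,D,E,H} → run E
t=7: ready={C,D,F,H} → run D
t=8: ready={C,D,F,H} → run D
t=9: ready={C,D,F,H} → run D
t=10: ready={C,F,H} → run F
t=11: ready={C,F,H} → run F
t=12: ready={C,H} → run C
t=13: ready={C,H} → run C
t=14: ready={C,H} → run C
t=15: ready={C,H} → run C
t=16: ready={C,H} → run C
t=17: ready={C,H} → run C
t=18: ready={H} → run H
t=19: ready={H} → run H
t=20: ready={H} → run H
t=21: ready={H} → run H
t=22: ready={H} → run H
t=23: ready={H} → run H
t=24: (idle)
t=25: (idle)
t=26: (idle)
t=27: (idle)
t=28: (idle)
t=29: (idle)
t=30: (idle)

context switches = 8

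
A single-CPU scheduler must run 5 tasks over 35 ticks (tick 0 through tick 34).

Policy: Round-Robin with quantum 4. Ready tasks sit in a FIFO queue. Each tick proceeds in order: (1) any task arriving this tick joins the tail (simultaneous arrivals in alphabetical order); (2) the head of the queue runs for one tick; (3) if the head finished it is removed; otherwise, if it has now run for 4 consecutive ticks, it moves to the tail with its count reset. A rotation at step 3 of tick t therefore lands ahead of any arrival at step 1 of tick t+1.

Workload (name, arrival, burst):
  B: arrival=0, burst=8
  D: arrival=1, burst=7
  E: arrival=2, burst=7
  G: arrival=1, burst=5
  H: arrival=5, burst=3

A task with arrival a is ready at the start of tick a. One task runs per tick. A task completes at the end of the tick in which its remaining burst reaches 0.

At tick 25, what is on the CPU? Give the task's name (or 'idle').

t=0: queue=[B] q_used=0 → run B
t=1: queue=[B,D,G] q_used=1 → run B
t=2: queue=[B,D,G,E] q_used=2 → run B
t=3: queue=[B,D,G,E] q_used=3 → run B
t=4: queue=[D,G,E,B] q_used=0 → run D
t=5: queue=[D,G,E,B,H] q_used=1 → run D
t=6: queue=[D,G,E,B,H] q_used=2 → run D
t=7: queue=[D,G,E,B,H] q_used=3 → run D
t=8: queue=[G,E,B,H,D] q_used=0 → run G
t=9: queue=[G,E,B,H,D] q_used=1 → run G
t=10: queue=[G,E,B,H,D] q_used=2 → run G
t=11: queue=[G,E,B,H,D] q_used=3 → run G
t=12: queue=[E,B,H,D,G] q_used=0 → run E
t=13: queue=[E,B,H,D,G] q_used=1 → run E
t=14: queue=[E,B,H,D,G] q_used=2 → run E
t=15: queue=[E,B,H,D,G] q_used=3 → run E
t=16: queue=[B,H,D,G,E] q_used=0 → run B
t=17: queue=[B,H,D,G,E] q_used=1 → run B
t=18: queue=[B,H,D,G,E] q_used=2 → run B
t=19: queue=[B,H,D,G,E] q_used=3 → run B
t=20: queue=[H,D,G,E] q_used=0 → run H
t=21: queue=[H,D,G,E] q_used=1 → run H
t=22: queue=[H,D,G,E] q_used=2 → run H
t=23: queue=[D,G,E] q_used=0 → run D
t=24: queue=[D,G,E] q_used=1 → run D
t=25: queue=[D,G,E] q_used=2 → run D
t=26: queue=[G,E] q_used=0 → run G
t=27: queue=[E] q_used=0 → run E
t=28: queue=[E] q_used=1 → run E
t=29: queue=[E] q_used=2 → run E
t=30: (idle)
t=31: (idle)
t=32: (idle)
t=33: (idle)
t=34: (idle)

running at tick 25 = D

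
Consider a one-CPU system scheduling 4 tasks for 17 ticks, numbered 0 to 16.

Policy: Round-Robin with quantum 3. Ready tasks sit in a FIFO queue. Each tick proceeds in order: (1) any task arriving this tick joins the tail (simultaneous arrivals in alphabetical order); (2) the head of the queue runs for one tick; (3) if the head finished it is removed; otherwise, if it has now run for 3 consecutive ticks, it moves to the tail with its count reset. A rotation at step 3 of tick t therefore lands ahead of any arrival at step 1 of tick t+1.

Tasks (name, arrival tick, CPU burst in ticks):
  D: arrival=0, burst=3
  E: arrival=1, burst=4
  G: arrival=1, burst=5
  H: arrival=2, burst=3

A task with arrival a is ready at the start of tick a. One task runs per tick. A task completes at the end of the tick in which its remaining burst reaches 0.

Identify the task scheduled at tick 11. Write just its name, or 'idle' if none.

running at tick 11 = H

t=0: queue=[D] q_used=0 → run D
t=1: queue=[D,E,G] q_used=1 → run D
t=2: queue=[D,E,G,H] q_used=2 → run D
t=3: queue=[E,G,H] q_used=0 → run E
t=4: queue=[E,G,H] q_used=1 → run E
t=5: queue=[E,G,H] q_used=2 → run E
t=6: queue=[G,H,E] q_used=0 → run G
t=7: queue=[G,H,E] q_used=1 → run G
t=8: queue=[G,H,E] q_used=2 → run G
t=9: queue=[H,E,G] q_used=0 → run H
t=10: queue=[H,E,G] q_used=1 → run H
t=11: queue=[H,E,G] q_used=2 → run H
t=12: queue=[E,G] q_used=0 → run E
t=13: queue=[G] q_used=0 → run G
t=14: queue=[G] q_used=1 → run G
t=15: (idle)
t=16: (idle)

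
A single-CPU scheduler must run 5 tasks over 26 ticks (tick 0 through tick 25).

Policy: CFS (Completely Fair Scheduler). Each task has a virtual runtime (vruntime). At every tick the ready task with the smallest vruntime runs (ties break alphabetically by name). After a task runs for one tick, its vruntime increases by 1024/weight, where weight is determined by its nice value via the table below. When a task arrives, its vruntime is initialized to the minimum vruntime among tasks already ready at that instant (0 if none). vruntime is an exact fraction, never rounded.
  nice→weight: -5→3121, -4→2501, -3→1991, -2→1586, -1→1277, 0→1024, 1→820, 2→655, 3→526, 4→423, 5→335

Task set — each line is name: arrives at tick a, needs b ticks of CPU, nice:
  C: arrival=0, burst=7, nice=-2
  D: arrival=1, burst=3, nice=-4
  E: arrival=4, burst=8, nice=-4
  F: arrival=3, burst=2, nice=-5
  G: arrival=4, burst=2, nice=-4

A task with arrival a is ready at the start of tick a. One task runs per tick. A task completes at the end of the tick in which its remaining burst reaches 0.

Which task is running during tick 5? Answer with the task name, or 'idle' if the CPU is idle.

t=0: vr[C=0] → run C
t=1: vr[C=512/793 D=512/793] → run C
t=2: vr[C=1024/793 D=512/793] → run D
t=3: vr[C=1024/793 D=34304/32513 F=34304/32513] → run D
t=4: vr[C=1024/793 D=47616/32513 E=34304/32513 F=34304/32513 G=34304/32513] → run E
t=5: vr[C=1024/793 D=47616/32513 E=47616/32513 F=34304/32513 G=34304/32513] → run F
t=6: vr[C=1024/793 D=47616/32513 E=47616/32513 F=140356096/101473073 G=34304/32513] → run G
t=7: vr[C=1024/793 D=47616/32513 E=47616/32513 F=140356096/101473073 G=47616/32513] → run C
t=8: vr[C=1536/793 D=47616/32513 E=47616/32513 F=140356096/101473073 G=47616/32513] → run F
t=9: vr[C=1536/793 D=47616/32513 E=47616/32513 G=47616/32513] → run D
t=10: vr[C=1536/793 E=47616/32513 G=47616/32513] → run E
t=11: vr[C=1536/793 E=60928/32513 G=47616/32513] → run G
t=12: vr[C=1536/793 E=60928/32513] → run E
t=13: vr[C=1536/793 E=74240/32513] → run C
t=14: vr[C=2048/793 E=74240/32513] → run E
t=15: vr[C=2048/793 E=87552/32513] → run C
t=16: vr[C=2560/793 E=87552/32513] → run E
t=17: vr[C=2560/793 E=100864/32513] → run E
t=18: vr[C=2560/793 E=114176/32513] → run C
t=19: vr[C=3072/793 E=114176/32513] → run E
t=20: vr[C=3072/793 E=127488/32513] → run C
t=21: vr[E=127488/32513] → run E
t=22: (idle)
t=23: (idle)
t=24: (idle)
t=25: (idle)

running at tick 5 = F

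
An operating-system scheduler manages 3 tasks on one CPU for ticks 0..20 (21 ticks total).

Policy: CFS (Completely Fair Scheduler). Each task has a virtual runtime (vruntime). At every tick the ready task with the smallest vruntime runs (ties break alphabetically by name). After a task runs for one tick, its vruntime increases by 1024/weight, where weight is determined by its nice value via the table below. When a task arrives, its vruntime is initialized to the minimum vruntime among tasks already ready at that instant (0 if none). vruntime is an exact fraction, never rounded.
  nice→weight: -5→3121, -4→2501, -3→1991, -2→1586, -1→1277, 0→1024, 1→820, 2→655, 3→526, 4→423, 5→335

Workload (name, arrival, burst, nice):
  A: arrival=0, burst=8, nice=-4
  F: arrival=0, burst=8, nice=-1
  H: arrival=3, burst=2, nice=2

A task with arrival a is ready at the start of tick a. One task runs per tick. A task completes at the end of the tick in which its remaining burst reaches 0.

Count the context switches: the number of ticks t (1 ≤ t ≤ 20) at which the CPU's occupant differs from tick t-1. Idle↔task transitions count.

context switches = 12

t=0: vr[A=0 F=0] → run A
t=1: vr[A=1024/2501 F=0] → run F
t=2: vr[A=1024/2501 F=1024/1277] → run A
t=3: vr[A=2048/2501 F=1024/1277 H=1024/1277] → run F
t=4: vr[A=2048/2501 F=2048/1277 H=1024/1277] → run H
t=5: vr[A=2048/2501 F=2048/1277 H=1978368/836435] → run A
t=6: vr[A=3072/2501 F=2048/1277 H=1978368/836435] → run A
t=7: vr[A=4096/2501 F=2048/1277 H=1978368/836435] → run F
t=8: vr[A=4096/2501 F=3072/1277 H=1978368/836435] → run A
t=9: vr[A=5120/2501 F=3072/1277 H=1978368/836435] → run A
t=10: vr[A=6144/2501 F=3072/1277 H=1978368/836435] → run H
t=11: vr[A=6144/2501 F=3072/1277] → run F
t=12: vr[A=6144/2501 F=4096/1277] → run A
t=13: vr[A=7168/2501 F=4096/1277] → run A
t=14: vr[F=4096/1277] → run F
t=15: vr[F=5120/1277] → run F
t=16: vr[F=6144/1277] → run F
t=17: vr[F=7168/1277] → run F
t=18: (idle)
t=19: (idle)
t=20: (idle)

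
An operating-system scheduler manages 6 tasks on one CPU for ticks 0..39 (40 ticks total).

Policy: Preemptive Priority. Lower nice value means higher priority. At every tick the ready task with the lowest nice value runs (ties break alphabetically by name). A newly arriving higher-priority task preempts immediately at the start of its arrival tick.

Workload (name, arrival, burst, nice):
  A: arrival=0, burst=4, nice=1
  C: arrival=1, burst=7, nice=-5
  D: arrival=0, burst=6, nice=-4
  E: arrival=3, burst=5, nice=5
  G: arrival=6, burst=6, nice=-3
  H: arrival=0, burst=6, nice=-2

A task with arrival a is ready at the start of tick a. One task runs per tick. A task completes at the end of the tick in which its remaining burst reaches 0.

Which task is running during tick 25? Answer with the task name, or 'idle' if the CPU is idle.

t=0: ready={A,D,H} → run D
t=1: ready={A,C,D,H} → run C
t=2: ready={A,C,D,H} → run C
t=3: ready={A,C,D,E,H} → run C
t=4: ready={A,C,D,E,H} → run C
t=5: ready={A,C,D,E,H} → run C
t=6: ready={A,C,D,E,G,H} → run C
t=7: ready={A,C,D,E,G,H} → run C
t=8: ready={A,D,E,G,H} → run D
t=9: ready={A,D,E,G,H} → run D
t=10: ready={A,D,E,G,H} → run D
t=11: ready={A,D,E,G,H} → run D
t=12: ready={A,D,E,G,H} → run D
t=13: ready={A,E,G,H} → run G
t=14: ready={A,E,G,H} → run G
t=15: ready={A,E,G,H} → run G
t=16: ready={A,E,G,H} → run G
t=17: ready={A,E,G,H} → run G
t=18: ready={A,E,G,H} → run G
t=19: ready={A,E,H} → run H
t=20: ready={A,E,H} → run H
t=21: ready={A,E,H} → run H
t=22: ready={A,E,H} → run H
t=23: ready={A,E,H} → run H
t=24: ready={A,E,H} → run H
t=25: ready={A,E} → run A
t=26: ready={A,E} → run A
t=27: ready={A,E} → run A
t=28: ready={A,E} → run A
t=29: ready={E} → run E
t=30: ready={E} → run E
t=31: ready={E} → run E
t=32: ready={E} → run E
t=33: ready={E} → run E
t=34: (idle)
t=35: (idle)
t=36: (idle)
t=37: (idle)
t=38: (idle)
t=39: (idle)

running at tick 25 = A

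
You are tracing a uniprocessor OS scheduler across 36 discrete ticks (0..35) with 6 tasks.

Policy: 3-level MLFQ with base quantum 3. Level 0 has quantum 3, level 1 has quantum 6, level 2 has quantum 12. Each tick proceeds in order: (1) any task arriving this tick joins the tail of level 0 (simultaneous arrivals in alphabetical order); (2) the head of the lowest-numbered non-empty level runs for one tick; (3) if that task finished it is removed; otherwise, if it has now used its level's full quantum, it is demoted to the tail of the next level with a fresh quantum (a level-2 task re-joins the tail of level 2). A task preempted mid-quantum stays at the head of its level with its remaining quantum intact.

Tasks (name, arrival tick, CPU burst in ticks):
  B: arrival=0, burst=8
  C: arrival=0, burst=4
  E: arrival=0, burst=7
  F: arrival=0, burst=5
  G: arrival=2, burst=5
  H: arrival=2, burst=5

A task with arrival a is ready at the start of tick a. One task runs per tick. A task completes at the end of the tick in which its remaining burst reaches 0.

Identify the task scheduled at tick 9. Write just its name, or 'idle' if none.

t=0: L0/L1/L2 = BCEF/-/- → run B
t=1: L0/L1/L2 = BCEF/-/- → run B
t=2: L0/L1/L2 = BCEFGH/-/- → run B
t=3: L0/L1/L2 = CEFGH/B/- → run C
t=4: L0/L1/L2 = CEFGH/B/- → run C
t=5: L0/L1/L2 = CEFGH/B/- → run C
t=6: L0/L1/L2 = EFGH/BC/- → run E
t=7: L0/L1/L2 = EFGH/BC/- → run E
t=8: L0/L1/L2 = EFGH/BC/- → run E
t=9: L0/L1/L2 = FGH/BCE/- → run F
t=10: L0/L1/L2 = FGH/BCE/- → run F
t=11: L0/L1/L2 = FGH/BCE/- → run F
t=12: L0/L1/L2 = GH/BCEF/- → run G
t=13: L0/L1/L2 = GH/BCEF/- → run G
t=14: L0/L1/L2 = GH/BCEF/- → run G
t=15: L0/L1/L2 = H/BCEFG/- → run H
t=16: L0/L1/L2 = H/BCEFG/- → run H
t=17: L0/L1/L2 = H/BCEFG/- → run H
t=18: L0/L1/L2 = -/BCEFGH/- → run B
t=19: L0/L1/L2 = -/BCEFGH/- → run B
t=20: L0/L1/L2 = -/BCEFGH/- → run B
t=21: L0/L1/L2 = -/BCEFGH/- → run B
t=22: L0/L1/L2 = -/BCEFGH/- → run B
t=23: L0/L1/L2 = -/CEFGH/- → run C
t=24: L0/L1/L2 = -/EFGH/- → run E
t=25: L0/L1/L2 = -/EFGH/- → run E
t=26: L0/L1/L2 = -/EFGH/- → run E
t=27: L0/L1/L2 = -/EFGH/- → run E
t=28: L0/L1/L2 = -/FGH/- → run F
t=29: L0/L1/L2 = -/FGH/- → run F
t=30: L0/L1/L2 = -/GH/- → run G
t=31: L0/L1/L2 = -/GH/- → run G
t=32: L0/L1/L2 = -/H/- → run H
t=33: L0/L1/L2 = -/H/- → run H
t=34: (idle)
t=35: (idle)

running at tick 9 = F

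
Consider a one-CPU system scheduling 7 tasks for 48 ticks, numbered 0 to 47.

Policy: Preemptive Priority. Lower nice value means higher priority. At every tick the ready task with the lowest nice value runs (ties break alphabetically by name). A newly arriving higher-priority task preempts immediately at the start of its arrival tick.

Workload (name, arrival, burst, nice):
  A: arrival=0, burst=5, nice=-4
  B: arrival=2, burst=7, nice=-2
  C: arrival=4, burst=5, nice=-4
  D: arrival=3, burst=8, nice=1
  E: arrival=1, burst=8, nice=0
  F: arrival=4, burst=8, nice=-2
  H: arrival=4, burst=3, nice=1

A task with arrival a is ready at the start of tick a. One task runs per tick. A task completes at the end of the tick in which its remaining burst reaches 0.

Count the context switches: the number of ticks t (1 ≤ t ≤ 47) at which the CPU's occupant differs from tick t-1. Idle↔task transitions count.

t=0: ready={A} → run A
t=1: ready={A,E} → run A
t=2: ready={A,B,E} → run A
t=3: ready={A,B,D,E} → run A
t=4: ready={A,B,C,D,E,F,H} → run A
t=5: ready={B,C,D,E,F,H} → run C
t=6: ready={B,C,D,E,F,H} → run C
t=7: ready={B,C,D,E,F,H} → run C
t=8: ready={B,C,D,E,F,H} → run C
t=9: ready={B,C,D,E,F,H} → run C
t=10: ready={B,D,E,F,H} → run B
t=11: ready={B,D,E,F,H} → run B
t=12: ready={B,D,E,F,H} → run B
t=13: ready={B,D,E,F,H} → run B
t=14: ready={B,D,E,F,H} → run B
t=15: ready={B,D,E,F,H} → run B
t=16: ready={B,D,E,F,H} → run B
t=17: ready={D,E,F,H} → run F
t=18: ready={D,E,F,H} → run F
t=19: ready={D,E,F,H} → run F
t=20: ready={D,E,F,H} → run F
t=21: ready={D,E,F,H} → run F
t=22: ready={D,E,F,H} → run F
t=23: ready={D,E,F,H} → run F
t=24: ready={D,E,F,H} → run F
t=25: ready={D,E,H} → run E
t=26: ready={D,E,H} → run E
t=27: ready={D,E,H} → run E
t=28: ready={D,E,H} → run E
t=29: ready={D,E,H} → run E
t=30: ready={D,E,H} → run E
t=31: ready={D,E,H} → run E
t=32: ready={D,E,H} → run E
t=33: ready={D,H} → run D
t=34: ready={D,H} → run D
t=35: ready={D,H} → run D
t=36: ready={D,H} → run D
t=37: ready={D,H} → run D
t=38: ready={D,H} → run D
t=39: ready={D,H} → run D
t=40: ready={D,H} → run D
t=41: ready={H} → run H
t=42: ready={H} → run H
t=43: ready={H} → run H
t=44: (idle)
t=45: (idle)
t=46: (idle)
t=47: (idle)

context switches = 7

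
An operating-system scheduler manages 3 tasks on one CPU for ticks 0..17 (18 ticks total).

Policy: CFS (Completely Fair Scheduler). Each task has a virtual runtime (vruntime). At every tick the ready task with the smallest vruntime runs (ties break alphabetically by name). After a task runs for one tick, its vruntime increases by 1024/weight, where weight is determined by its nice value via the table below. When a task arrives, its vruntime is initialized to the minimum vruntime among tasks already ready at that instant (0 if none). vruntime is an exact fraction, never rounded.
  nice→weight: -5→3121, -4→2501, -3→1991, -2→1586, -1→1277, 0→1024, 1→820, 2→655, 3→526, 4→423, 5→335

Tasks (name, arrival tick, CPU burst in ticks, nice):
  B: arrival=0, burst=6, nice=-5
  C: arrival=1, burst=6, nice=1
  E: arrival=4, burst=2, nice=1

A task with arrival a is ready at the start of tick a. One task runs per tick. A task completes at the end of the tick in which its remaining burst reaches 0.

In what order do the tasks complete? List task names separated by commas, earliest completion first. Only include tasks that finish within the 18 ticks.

completion order = B, E, C

t=0: vr[B=0] → run B
t=1: vr[B=1024/3121 C=1024/3121] → run B
t=2: vr[B=2048/3121 C=1024/3121] → run C
t=3: vr[B=2048/3121 C=1008896/639805] → run B
t=4: vr[B=3072/3121 C=1008896/639805 E=3072/3121] → run B
t=5: vr[B=4096/3121 C=1008896/639805 E=3072/3121] → run E
t=6: vr[B=4096/3121 C=1008896/639805 E=1428736/639805] → run B
t=7: vr[B=5120/3121 C=1008896/639805 E=1428736/639805] → run C
t=8: vr[B=5120/3121 C=1807872/639805 E=1428736/639805] → run B
t=9: vr[C=1807872/639805 E=1428736/639805] → run E
t=10: vr[C=1807872/639805] → run C
t=11: vr[C=2606848/639805] → run C
t=12: vr[C=3405824/639805] → run C
t=13: vr[C=840960/127961] → run C
t=14: (idle)
t=15: (idle)
t=16: (idle)
t=17: (idle)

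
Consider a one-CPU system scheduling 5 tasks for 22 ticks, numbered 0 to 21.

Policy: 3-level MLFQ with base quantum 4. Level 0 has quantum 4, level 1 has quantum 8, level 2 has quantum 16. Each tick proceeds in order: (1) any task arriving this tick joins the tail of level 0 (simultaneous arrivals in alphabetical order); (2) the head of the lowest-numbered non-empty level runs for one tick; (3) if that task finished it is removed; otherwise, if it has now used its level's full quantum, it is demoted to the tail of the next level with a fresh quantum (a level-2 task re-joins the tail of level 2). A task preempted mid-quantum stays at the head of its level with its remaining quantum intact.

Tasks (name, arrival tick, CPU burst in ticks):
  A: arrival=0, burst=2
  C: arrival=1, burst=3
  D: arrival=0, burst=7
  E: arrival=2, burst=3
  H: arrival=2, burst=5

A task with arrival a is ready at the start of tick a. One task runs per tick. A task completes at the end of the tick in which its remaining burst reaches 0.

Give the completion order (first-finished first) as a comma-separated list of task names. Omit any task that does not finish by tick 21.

t=0: L0/L1/L2 = AD/-/- → run A
t=1: L0/L1/L2 = ADC/-/- → run A
t=2: L0/L1/L2 = DCEH/-/- → run D
t=3: L0/L1/L2 = DCEH/-/- → run D
t=4: L0/L1/L2 = DCEH/-/- → run D
t=5: L0/L1/L2 = DCEH/-/- → run D
t=6: L0/L1/L2 = CEH/D/- → run C
t=7: L0/L1/L2 = CEH/D/- → run C
t=8: L0/L1/L2 = CEH/D/- → run C
t=9: L0/L1/L2 = EH/D/- → run E
t=10: L0/L1/L2 = EH/D/- → run E
t=11: L0/L1/L2 = EH/D/- → run E
t=12: L0/L1/L2 = H/D/- → run H
t=13: L0/L1/L2 = H/D/- → run H
t=14: L0/L1/L2 = H/D/- → run H
t=15: L0/L1/L2 = H/D/- → run H
t=16: L0/L1/L2 = -/DH/- → run D
t=17: L0/L1/L2 = -/DH/- → run D
t=18: L0/L1/L2 = -/DH/- → run D
t=19: L0/L1/L2 = -/H/- → run H
t=20: (idle)
t=21: (idle)

completion order = A, C, E, D, H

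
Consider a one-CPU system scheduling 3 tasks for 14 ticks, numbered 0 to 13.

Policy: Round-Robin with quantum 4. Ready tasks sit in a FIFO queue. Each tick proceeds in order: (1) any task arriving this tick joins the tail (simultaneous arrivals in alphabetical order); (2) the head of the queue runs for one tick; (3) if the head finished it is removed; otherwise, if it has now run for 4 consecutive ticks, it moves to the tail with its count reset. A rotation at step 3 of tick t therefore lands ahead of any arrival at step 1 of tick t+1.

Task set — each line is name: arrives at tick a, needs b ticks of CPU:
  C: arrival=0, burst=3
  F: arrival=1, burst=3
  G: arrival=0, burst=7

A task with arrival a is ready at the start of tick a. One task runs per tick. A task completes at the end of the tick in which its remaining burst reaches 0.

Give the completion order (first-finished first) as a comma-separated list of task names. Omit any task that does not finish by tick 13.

t=0: queue=[C,G] q_used=0 → run C
t=1: queue=[C,G,F] q_used=1 → run C
t=2: queue=[C,G,F] q_used=2 → run C
t=3: queue=[G,F] q_used=0 → run G
t=4: queue=[G,F] q_used=1 → run G
t=5: queue=[G,F] q_used=2 → run G
t=6: queue=[G,F] q_used=3 → run G
t=7: queue=[F,G] q_used=0 → run F
t=8: queue=[F,G] q_used=1 → run F
t=9: queue=[F,G] q_used=2 → run F
t=10: queue=[G] q_used=0 → run G
t=11: queue=[G] q_used=1 → run G
t=12: queue=[G] q_used=2 → run G
t=13: (idle)

completion order = C, F, G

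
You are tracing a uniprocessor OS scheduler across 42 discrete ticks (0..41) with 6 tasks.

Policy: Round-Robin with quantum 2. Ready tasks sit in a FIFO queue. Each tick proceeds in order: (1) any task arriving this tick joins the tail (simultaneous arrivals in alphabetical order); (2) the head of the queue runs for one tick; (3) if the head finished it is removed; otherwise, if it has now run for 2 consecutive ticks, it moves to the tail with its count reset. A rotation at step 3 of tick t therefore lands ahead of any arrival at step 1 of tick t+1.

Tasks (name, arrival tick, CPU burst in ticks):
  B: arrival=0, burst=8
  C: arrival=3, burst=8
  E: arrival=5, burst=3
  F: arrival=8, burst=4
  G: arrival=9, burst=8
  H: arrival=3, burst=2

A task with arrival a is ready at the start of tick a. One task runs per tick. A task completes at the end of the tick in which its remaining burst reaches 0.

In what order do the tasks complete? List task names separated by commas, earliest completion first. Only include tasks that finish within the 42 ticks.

completion order = H, B, E, F, C, G

t=0: queue=[B] q_used=0 → run B
t=1: queue=[B] q_used=1 → run B
t=2: queue=[B] q_used=0 → run B
t=3: queue=[B,C,H] q_used=1 → run B
t=4: queue=[C,H,B] q_used=0 → run C
t=5: queue=[C,H,B,E] q_used=1 → run C
t=6: queue=[H,B,E,C] q_used=0 → run H
t=7: queue=[H,B,E,C] q_used=1 → run H
t=8: queue=[B,E,C,F] q_used=0 → run B
t=9: queue=[B,E,C,F,G] q_used=1 → run B
t=10: queue=[E,C,F,G,B] q_used=0 → run E
t=11: queue=[E,C,F,G,B] q_used=1 → run E
t=12: queue=[C,F,G,B,E] q_used=0 → run C
t=13: queue=[C,F,G,B,E] q_used=1 → run C
t=14: queue=[F,G,B,E,C] q_used=0 → run F
t=15: queue=[F,G,B,E,C] q_used=1 → run F
t=16: queue=[G,B,E,C,F] q_used=0 → run G
t=17: queue=[G,B,E,C,F] q_used=1 → run G
t=18: queue=[B,E,C,F,G] q_used=0 → run B
t=19: queue=[B,E,C,F,G] q_used=1 → run B
t=20: queue=[E,C,F,G] q_used=0 → run E
t=21: queue=[C,F,G] q_used=0 → run C
t=22: queue=[C,F,G] q_used=1 → run C
t=23: queue=[F,G,C] q_used=0 → run F
t=24: queue=[F,G,C] q_used=1 → run F
t=25: queue=[G,C] q_used=0 → run G
t=26: queue=[G,C] q_used=1 → run G
t=27: queue=[C,G] q_used=0 → run C
t=28: queue=[C,G] q_used=1 → run C
t=29: queue=[G] q_used=0 → run G
t=30: queue=[G] q_used=1 → run G
t=31: queue=[G] q_used=0 → run G
t=32: queue=[G] q_used=1 → run G
t=33: (idle)
t=34: (idle)
t=35: (idle)
t=36: (idle)
t=37: (idle)
t=38: (idle)
t=39: (idle)
t=40: (idle)
t=41: (idle)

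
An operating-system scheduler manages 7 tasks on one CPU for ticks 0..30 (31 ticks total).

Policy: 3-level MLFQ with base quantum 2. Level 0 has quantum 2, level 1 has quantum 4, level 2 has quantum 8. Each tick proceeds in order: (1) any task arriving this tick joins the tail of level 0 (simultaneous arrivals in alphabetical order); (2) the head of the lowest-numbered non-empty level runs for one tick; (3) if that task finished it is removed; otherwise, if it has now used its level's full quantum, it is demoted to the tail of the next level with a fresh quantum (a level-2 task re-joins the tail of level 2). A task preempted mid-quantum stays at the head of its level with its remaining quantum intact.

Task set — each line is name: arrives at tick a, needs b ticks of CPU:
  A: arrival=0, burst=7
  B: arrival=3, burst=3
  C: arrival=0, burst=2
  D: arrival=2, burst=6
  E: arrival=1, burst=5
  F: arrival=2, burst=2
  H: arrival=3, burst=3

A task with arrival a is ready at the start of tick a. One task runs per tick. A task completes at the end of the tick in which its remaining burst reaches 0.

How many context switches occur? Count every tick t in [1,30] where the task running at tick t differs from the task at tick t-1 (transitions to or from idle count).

context switches = 13

t=0: L0/L1/L2 = AC/-/- → run A
t=1: L0/L1/L2 = ACE/-/- → run A
t=2: L0/L1/L2 = CEDF/A/- → run C
t=3: L0/L1/L2 = CEDFBH/A/- → run C
t=4: L0/L1/L2 = EDFBH/A/- → run E
t=5: L0/L1/L2 = EDFBH/A/- → run E
t=6: L0/L1/L2 = DFBH/AE/- → run D
t=7: L0/L1/L2 = DFBH/AE/- → run D
t=8: L0/L1/L2 = FBH/AED/- → run F
t=9: L0/L1/L2 = FBH/AED/- → run F
t=10: L0/L1/L2 = BH/AED/- → run B
t=11: L0/L1/L2 = BH/AED/- → run B
t=12: L0/L1/L2 = H/AEDB/- → run H
t=13: L0/L1/L2 = H/AEDB/- → run H
t=14: L0/L1/L2 = -/AEDBH/- → run A
t=15: L0/L1/L2 = -/AEDBH/- → run A
t=16: L0/L1/L2 = -/AEDBH/- → run A
t=17: L0/L1/L2 = -/AEDBH/- → run A
t=18: L0/L1/L2 = -/EDBH/A → run E
t=19: L0/L1/L2 = -/EDBH/A → run E
t=20: L0/L1/L2 = -/EDBH/A → run E
t=21: L0/L1/L2 = -/DBH/A → run D
t=22: L0/L1/L2 = -/DBH/A → run D
t=23: L0/L1/L2 = -/DBH/A → run D
t=24: L0/L1/L2 = -/DBH/A → run D
t=25: L0/L1/L2 = -/BH/A → run B
t=26: L0/L1/L2 = -/H/A → run H
t=27: L0/L1/L2 = -/-/A → run A
t=28: (idle)
t=29: (idle)
t=30: (idle)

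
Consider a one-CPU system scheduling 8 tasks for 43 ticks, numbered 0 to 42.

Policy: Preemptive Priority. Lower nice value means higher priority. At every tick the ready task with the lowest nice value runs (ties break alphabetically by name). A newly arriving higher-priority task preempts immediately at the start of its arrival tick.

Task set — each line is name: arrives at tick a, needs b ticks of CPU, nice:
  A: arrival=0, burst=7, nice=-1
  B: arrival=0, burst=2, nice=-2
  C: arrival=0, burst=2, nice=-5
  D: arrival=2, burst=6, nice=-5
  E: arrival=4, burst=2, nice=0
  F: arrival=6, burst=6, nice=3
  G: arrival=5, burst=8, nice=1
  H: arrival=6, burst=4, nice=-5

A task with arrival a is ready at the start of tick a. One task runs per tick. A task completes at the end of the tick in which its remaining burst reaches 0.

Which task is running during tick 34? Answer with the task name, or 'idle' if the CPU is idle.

t=0: ready={A,B,C} → run C
t=1: ready={A,B,C} → run C
t=2: ready={A,B,D} → run D
t=3: ready={A,B,D} → run D
t=4: ready={A,B,D,E} → run D
t=5: ready={A,B,D,E,G} → run D
t=6: ready={A,B,D,E,F,G,H} → run D
t=7: ready={A,B,D,E,F,G,H} → run D
t=8: ready={A,B,E,F,G,H} → run H
t=9: ready={A,B,E,F,G,H} → run H
t=10: ready={A,B,E,F,G,H} → run H
t=11: ready={A,B,E,F,G,H} → run H
t=12: ready={A,B,E,F,G} → run B
t=13: ready={A,B,E,F,G} → run B
t=14: ready={A,E,F,G} → run A
t=15: ready={A,E,F,G} → run A
t=16: ready={A,E,F,G} → run A
t=17: ready={A,E,F,G} → run A
t=18: ready={A,E,F,G} → run A
t=19: ready={A,E,F,G} → run A
t=20: ready={A,E,F,G} → run A
t=21: ready={E,F,G} → run E
t=22: ready={E,F,G} → run E
t=23: ready={F,G} → run G
t=24: ready={F,G} → run G
t=25: ready={F,G} → run G
t=26: ready={F,G} → run G
t=27: ready={F,G} → run G
t=28: ready={F,G} → run G
t=29: ready={F,G} → run G
t=30: ready={F,G} → run G
t=31: ready={F} → run F
t=32: ready={F} → run F
t=33: ready={F} → run F
t=34: ready={F} → run F
t=35: ready={F} → run F
t=36: ready={F} → run F
t=37: (idle)
t=38: (idle)
t=39: (idle)
t=40: (idle)
t=41: (idle)
t=42: (idle)

running at tick 34 = F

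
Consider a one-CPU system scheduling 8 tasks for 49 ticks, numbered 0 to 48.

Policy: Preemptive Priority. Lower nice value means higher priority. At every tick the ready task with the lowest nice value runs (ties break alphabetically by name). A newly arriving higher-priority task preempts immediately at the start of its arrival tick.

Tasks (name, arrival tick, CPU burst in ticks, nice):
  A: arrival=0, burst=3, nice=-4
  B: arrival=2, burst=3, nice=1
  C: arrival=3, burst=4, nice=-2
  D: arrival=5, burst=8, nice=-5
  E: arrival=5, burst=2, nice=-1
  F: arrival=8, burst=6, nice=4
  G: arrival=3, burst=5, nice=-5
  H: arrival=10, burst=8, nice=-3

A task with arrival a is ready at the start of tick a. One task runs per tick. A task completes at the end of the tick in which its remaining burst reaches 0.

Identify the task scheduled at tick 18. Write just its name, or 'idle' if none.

t=0: ready={A} → run A
t=1: ready={A} → run A
t=2: ready={A,B} → run A
t=3: ready={B,C,G} → run G
t=4: ready={B,C,G} → run G
t=5: ready={B,C,D,E,G} → run D
t=6: ready={B,C,D,E,G} → run D
t=7: ready={B,C,D,E,G} → run D
t=8: ready={B,C,D,E,F,G} → run D
t=9: ready={B,C,D,E,F,G} → run D
t=10: ready={B,C,D,E,F,G,H} → run D
t=11: ready={B,C,D,E,F,G,H} → run D
t=12: ready={B,C,D,E,F,G,H} → run D
t=13: ready={B,C,E,F,G,H} → run G
t=14: ready={B,C,E,F,G,H} → run G
t=15: ready={B,C,E,F,G,H} → run G
t=16: ready={B,C,E,F,H} → run H
t=17: ready={B,C,E,F,H} → run H
t=18: ready={B,C,E,F,H} → run H
t=19: ready={B,C,E,F,H} → run H
t=20: ready={B,C,E,F,H} → run H
t=21: ready={B,C,E,F,H} → run H
t=22: ready={B,C,E,F,H} → run H
t=23: ready={B,C,E,F,H} → run H
t=24: ready={B,C,E,F} → run C
t=25: ready={B,C,E,F} → run C
t=26: ready={B,C,E,F} → run C
t=27: ready={B,C,E,F} → run C
t=28: ready={B,E,F} → run E
t=29: ready={B,E,F} → run E
t=30: ready={B,F} → run B
t=31: ready={B,F} → run B
t=32: ready={B,F} → run B
t=33: ready={F} → run F
t=34: ready={F} → run F
t=35: ready={F} → run F
t=36: ready={F} → run F
t=37: ready={F} → run F
t=38: ready={F} → run F
t=39: (idle)
t=40: (idle)
t=41: (idle)
t=42: (idle)
t=43: (idle)
t=44: (idle)
t=45: (idle)
t=46: (idle)
t=47: (idle)
t=48: (idle)

running at tick 18 = H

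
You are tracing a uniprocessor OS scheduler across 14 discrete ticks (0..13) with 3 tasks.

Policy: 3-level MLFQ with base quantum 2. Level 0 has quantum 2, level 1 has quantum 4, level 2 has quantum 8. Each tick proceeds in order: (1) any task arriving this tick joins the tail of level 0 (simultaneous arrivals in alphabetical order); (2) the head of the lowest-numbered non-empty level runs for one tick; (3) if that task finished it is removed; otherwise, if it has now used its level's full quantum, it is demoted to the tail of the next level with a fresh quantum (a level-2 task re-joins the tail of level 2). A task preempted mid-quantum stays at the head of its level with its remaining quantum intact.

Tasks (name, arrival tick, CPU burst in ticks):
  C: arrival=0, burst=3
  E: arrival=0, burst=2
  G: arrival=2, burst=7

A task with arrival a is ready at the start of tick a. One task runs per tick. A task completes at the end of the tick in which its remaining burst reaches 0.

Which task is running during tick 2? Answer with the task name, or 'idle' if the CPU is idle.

running at tick 2 = E

t=0: L0/L1/L2 = CE/-/- → run C
t=1: L0/L1/L2 = CE/-/- → run C
t=2: L0/L1/L2 = EG/C/- → run E
t=3: L0/L1/L2 = EG/C/- → run E
t=4: L0/L1/L2 = G/C/- → run G
t=5: L0/L1/L2 = G/C/- → run G
t=6: L0/L1/L2 = -/CG/- → run C
t=7: L0/L1/L2 = -/G/- → run G
t=8: L0/L1/L2 = -/G/- → run G
t=9: L0/L1/L2 = -/G/- → run G
t=10: L0/L1/L2 = -/G/- → run G
t=11: L0/L1/L2 = -/-/G → run G
t=12: (idle)
t=13: (idle)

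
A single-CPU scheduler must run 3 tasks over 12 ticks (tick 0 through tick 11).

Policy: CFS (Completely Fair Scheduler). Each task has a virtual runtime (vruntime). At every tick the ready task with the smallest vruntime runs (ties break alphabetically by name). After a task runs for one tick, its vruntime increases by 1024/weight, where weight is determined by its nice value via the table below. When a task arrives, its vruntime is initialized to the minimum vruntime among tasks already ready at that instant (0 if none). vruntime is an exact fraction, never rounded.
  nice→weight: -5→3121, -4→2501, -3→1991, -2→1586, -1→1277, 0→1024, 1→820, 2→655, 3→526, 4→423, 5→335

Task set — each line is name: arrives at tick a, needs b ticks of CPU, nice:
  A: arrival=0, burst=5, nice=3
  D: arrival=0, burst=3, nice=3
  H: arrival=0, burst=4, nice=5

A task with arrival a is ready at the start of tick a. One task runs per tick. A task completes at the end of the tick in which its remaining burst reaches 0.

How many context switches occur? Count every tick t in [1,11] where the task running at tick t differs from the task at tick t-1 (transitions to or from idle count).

context switches = 11

t=0: vr[A=0 D=0 H=0] → run A
t=1: vr[A=512/263 D=0 H=0] → run D
t=2: vr[A=512/263 D=512/263 H=0] → run H
t=3: vr[A=512/263 D=512/263 H=1024/335] → run A
t=4: vr[A=1024/263 D=512/263 H=1024/335] → run D
t=5: vr[A=1024/263 D=1024/263 H=1024/335] → run H
t=6: vr[A=1024/263 D=1024/263 H=2048/335] → run A
t=7: vr[A=1536/263 D=1024/263 H=2048/335] → run D
t=8: vr[A=1536/263 H=2048/335] → run A
t=9: vr[A=2048/263 H=2048/335] → run H
t=10: vr[A=2048/263 H=3072/335] → run A
t=11: vr[H=3072/335] → run H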